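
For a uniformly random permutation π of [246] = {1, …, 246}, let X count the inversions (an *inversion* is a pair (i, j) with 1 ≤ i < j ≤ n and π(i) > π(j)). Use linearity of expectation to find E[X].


Write X = Σ X_I over the C(246, 2) = 30135 pairs i < j, with X_I the indicator of one inversion.
There are 30135 indicators.
For each fixed pair i < j, the values π(i) and π(j) are two distinct elements of {1, …, 246} in uniformly random order; by symmetry P[π(i) > π(j)] = 1/2.
By linearity: E[X] = 30135 · (1/2) = C(246, 2) · (1/2) = 30135/2 = 30135/2 ≈ 15067.500.

E[X] = 30135/2 = 15067.500.


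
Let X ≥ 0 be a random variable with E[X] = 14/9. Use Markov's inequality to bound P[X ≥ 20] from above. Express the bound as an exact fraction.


μ = E[X] = 14/9, a = 20.
Markov: P[X ≥ 20] ≤ μ/a = (14/9)/20 = 7/90.
Numerically: ≈ 0.0778.
(Since a = 20 > μ = 1.5556, the bound 7/90 is < 1 and informative.)

P[X ≥ 20] ≤ 7/90 ≈ 0.0778.


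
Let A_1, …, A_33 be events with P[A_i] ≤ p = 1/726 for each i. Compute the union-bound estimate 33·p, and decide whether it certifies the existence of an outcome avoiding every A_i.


Union bound: P[∪_{i=1}^{33} A_i] ≤ Σ_i P[A_i] ≤ 33·p = 33·(1/726) = 1/22.
Numerically: 1/22 ≈ 0.045455.
Is 1/22 < 1? YES.
Since P[∪ A_i] ≤ 1/22 < 1, the complement has P[∩ A_i^c] ≥ 1 − 1/22 = 21/22 > 0, so some outcome avoids every A_i.

33·p = 1/22 ≈ 0.045455; existence CERTIFIED by the union bound.


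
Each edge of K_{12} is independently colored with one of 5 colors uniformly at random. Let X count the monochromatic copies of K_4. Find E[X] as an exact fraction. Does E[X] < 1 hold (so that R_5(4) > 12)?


E[X] = C(12, 4) · 5^{1 − 6} = 495 · 5^{−5} = 495/3125.
As a reduced fraction: E[X] = 99/625 ≈ 0.15840.
Is E[X] < 1? YES.
Since E[X] < 1, there exists a 5-coloring of K_{12} with no monochromatic K_4; hence R_5(4) > 12.

E[X] = 99/625 ≈ 0.15840; E[X] < 1, so R_5(4) > 12.


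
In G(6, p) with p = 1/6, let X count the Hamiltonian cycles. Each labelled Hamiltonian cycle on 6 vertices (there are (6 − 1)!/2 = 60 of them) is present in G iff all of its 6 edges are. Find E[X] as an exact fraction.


K_6 has (6 − 1)!/2 = 60 labelled Hamiltonian cycles.
For each such Hamiltonian cycle H, let X_H = 1 if all 6 edges of H are present in G. Then P[X_H = 1] = p^{6} = (1/6)^{6} = 1/46656.
By linearity: E[X] = Σ_H E[X_H] = 60 · p^{6} = 60 · 1/46656 = 5/3888.
Numerically: E[X] ≈ 0.001286.

E[X] = 60 · (1/6)^{6} = 5/3888 ≈ 0.001286.


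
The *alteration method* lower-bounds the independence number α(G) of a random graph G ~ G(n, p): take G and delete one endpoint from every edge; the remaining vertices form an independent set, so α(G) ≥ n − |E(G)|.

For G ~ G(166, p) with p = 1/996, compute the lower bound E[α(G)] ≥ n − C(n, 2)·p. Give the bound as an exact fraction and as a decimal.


E[|E(G)|] = C(166, 2)·p = 13695 · (1/996) = 55/4.
E[α(G)] ≥ n − E[|E(G)|] = 166 − 55/4 = 609/4.
Numerically: ≈ 152.25000.
(This is only a lower bound; the true E[α(G)] may be larger.)

E[α(G)] ≥ 609/4 ≈ 152.25000.


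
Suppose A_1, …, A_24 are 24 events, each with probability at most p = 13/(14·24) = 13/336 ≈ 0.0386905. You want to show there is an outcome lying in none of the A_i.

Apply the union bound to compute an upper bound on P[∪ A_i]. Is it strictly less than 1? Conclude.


Union bound: P[∪_{i=1}^{24} A_i] ≤ Σ_i P[A_i] ≤ 24·p = 24·(13/336) = 13/14.
Numerically: 13/14 ≈ 0.9285714.
Is 13/14 < 1? YES.
Since P[∪ A_i] ≤ 13/14 < 1, the complement has P[∩ A_i^c] ≥ 1 − 13/14 = 1/14 > 0, so some outcome avoids every A_i.

24·p = 13/14 ≈ 0.9285714; existence CERTIFIED by the union bound.


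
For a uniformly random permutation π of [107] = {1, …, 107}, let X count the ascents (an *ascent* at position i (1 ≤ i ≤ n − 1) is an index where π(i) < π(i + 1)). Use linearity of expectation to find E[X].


Write X = Σ X_I over i = 1, …, 106, with X_I the indicator of one ascent.
There are 106 indicators.
For each fixed i, the pair (π(i), π(i+1)) is a uniformly random ordered pair of distinct values from {1, …, 107}; by symmetry P[π(i) < π(i+1)] = 1/2.
By linearity: E[X] = 106 · (1/2) = (107 − 1) · (1/2) = 53 ≈ 53.00000.

E[X] = 53 = 53.00000.


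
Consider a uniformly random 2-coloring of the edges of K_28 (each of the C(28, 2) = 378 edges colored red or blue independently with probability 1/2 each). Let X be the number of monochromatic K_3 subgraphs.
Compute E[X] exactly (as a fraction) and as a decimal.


Let X = Σ_S X_S over the C(28, 3) = 3276 subsets S of size 3, where X_S = 1 if the K_3 on S is monochromatic.
For a fixed S, the K_3 on S has C(3, 2) = 3 edges. P[all 3 edges red] = (1/2)^3, and likewise for blue, so P[monochromatic] = 2·(1/2)^3 = 2^{1 − 3} = 1/4.
Summing: E[X] = C(28, 3) · 2^{1 − 3} = 3276 · 1/4 = 819.
Numerically: E[X] ≈ 819.0000.

E[X] = C(28,3)·2^(1−C(3,2)) = 819 ≈ 819.0000.


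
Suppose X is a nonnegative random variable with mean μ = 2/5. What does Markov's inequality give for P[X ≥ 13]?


μ = E[X] = 2/5, a = 13.
Markov: P[X ≥ 13] ≤ μ/a = (2/5)/13 = 2/65.
Numerically: ≈ 0.030769.
(Since a = 13 > μ = 0.400000, the bound 2/65 is < 1 and informative.)

P[X ≥ 13] ≤ 2/65 ≈ 0.030769.


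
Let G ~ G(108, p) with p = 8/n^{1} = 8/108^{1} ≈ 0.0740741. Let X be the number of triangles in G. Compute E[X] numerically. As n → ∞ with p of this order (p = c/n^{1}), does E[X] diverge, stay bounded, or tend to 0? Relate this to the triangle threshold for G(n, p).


Number of potential triangles: C(108, 3) = 204156.
Each occurs with probability p³ ≈ (0.0740741)³ ≈ 4.06442107e-04.
By linearity: E[X] = C(108, 3)·p³ ≈ 204156 · 4.06442107e-04 ≈ 82.977595.
Here α = 1, so p = 8/n is exactly at the triangle threshold p ~ 1/n. Asymptotically E[X] → c³/6 = 8³/6 = 256/3 ≈ 85.333333, a bounded constant. In this regime the triangle count is asymptotically Poisson(c³/6).

E[X] ≈ 82.977595; in regime p = Θ(1/n^{1}) E[X] stays bounded (at the triangle threshold p ~ 1/n).


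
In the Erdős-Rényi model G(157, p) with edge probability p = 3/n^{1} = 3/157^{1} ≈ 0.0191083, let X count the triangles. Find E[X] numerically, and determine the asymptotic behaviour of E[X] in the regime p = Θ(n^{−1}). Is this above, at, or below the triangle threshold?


Number of potential triangles: C(157, 3) = 632710.
Each occurs with probability p³ ≈ (0.0191083)³ ≈ 6.97693709e-06.
By linearity: E[X] = C(157, 3)·p³ ≈ 632710 · 6.97693709e-06 ≈ 4.414378.
Here α = 1, so p = 3/n is exactly at the triangle threshold p ~ 1/n. Asymptotically E[X] → c³/6 = 3³/6 = 9/2 ≈ 4.500000, a bounded constant. In this regime the triangle count is asymptotically Poisson(c³/6).

E[X] ≈ 4.414378; in regime p = Θ(1/n^{1}) E[X] stays bounded (at the triangle threshold p ~ 1/n).


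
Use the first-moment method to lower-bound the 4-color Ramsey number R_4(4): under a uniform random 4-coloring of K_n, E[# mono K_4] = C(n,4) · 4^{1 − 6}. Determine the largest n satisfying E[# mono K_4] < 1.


We need C(n, 4) · 4^{1 − 6} < 1, i.e. C(n, 4) < 4^{6 − 1} = 1024.
Check values of n near the boundary:
  n = 10: C(10, 4) = 210; 210 < 1024? YES
  n = 11: C(11, 4) = 330; 330 < 1024? YES
  n = 12: C(12, 4) = 495; 495 < 1024? YES
  n = 13: C(13, 4) = 715; 715 < 1024? YES
  n = 14: C(14, 4) = 1001; 1001 < 1024? YES
  n = 15: C(15, 4) = 1365; 1365 < 1024? NO
  n = 16: C(16, 4) = 1820; 1820 < 1024? NO
  n = 17: C(17, 4) = 2380; 2380 < 1024? NO
The largest n with C(n, 4) < 1024 is n = 14 (where E[X] = 1001/1024 ≈ 0.977539). Hence R_4(4) > 14, i.e. R_4(4) ≥ 15.

Largest n = 14; hence R_4(4) > 14.


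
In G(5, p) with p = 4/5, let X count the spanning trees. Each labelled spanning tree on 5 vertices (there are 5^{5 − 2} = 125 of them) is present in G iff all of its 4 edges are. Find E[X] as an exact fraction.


K_5 has 5^{5 − 2} = 125 labelled spanning trees.
For each such spanning tree H, let X_H = 1 if all 4 edges of H are present in G. Then P[X_H = 1] = p^{4} = (4/5)^{4} = 256/625.
Summing the indicators: E[X] = Σ_H E[X_H] = 125 · p^{4} = 125 · 256/625 = 256/5.
Numerically: E[X] ≈ 51.2.

E[X] = 125 · (4/5)^{4} = 256/5 ≈ 51.2.


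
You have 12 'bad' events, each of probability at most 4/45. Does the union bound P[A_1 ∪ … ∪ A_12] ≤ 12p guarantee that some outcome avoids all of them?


Union bound: P[∪_{i=1}^{12} A_i] ≤ Σ_i P[A_i] ≤ 12·p = 12·(4/45) = 16/15.
Numerically: 16/15 ≈ 1.067.
Is 16/15 < 1? NO.
Since the bound 16/15 is ≥ 1, the union bound is uninformative here; it does NOT by itself certify existence.

12·p = 16/15 ≈ 1.067; existence NOT certified by the union bound.


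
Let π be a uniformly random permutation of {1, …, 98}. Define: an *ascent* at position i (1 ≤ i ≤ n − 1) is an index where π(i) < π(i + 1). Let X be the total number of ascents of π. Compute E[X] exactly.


Write X = Σ X_I over i = 1, …, 97, with X_I the indicator of one ascent.
There are 97 indicators.
For each fixed i, the pair (π(i), π(i+1)) is a uniformly random ordered pair of distinct values from {1, …, 98}; by symmetry P[π(i) < π(i+1)] = 1/2.
By linearity: E[X] = 97 · (1/2) = (98 − 1) · (1/2) = 97/2 ≈ 48.50000.

E[X] = 97/2 = 48.50000.


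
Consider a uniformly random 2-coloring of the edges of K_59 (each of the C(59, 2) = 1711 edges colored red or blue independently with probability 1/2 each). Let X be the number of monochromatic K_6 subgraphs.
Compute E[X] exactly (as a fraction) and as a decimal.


Let X = Σ_S X_S over the C(59, 6) = 45057474 subsets S of size 6, where X_S = 1 if the K_6 on S is monochromatic.
For a fixed S, the K_6 on S has C(6, 2) = 15 edges. P[all 15 edges red] = (1/2)^15, and likewise for blue, so P[monochromatic] = 2·(1/2)^15 = 2^{1 − 15} = 1/16384.
By linearity: E[X] = C(59, 6) · 2^{1 − 15} = 45057474 · 1/16384 = 22528737/8192.
Numerically: E[X] ≈ 2750.089966.

E[X] = C(59,6)·2^(1−C(6,2)) = 22528737/8192 ≈ 2750.089966.


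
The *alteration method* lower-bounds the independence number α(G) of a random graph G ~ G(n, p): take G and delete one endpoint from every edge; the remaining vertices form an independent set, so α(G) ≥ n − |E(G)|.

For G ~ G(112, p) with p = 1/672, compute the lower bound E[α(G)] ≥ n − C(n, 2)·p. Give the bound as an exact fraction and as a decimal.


E[|E(G)|] = C(112, 2)·p = 6216 · (1/672) = 37/4.
E[α(G)] ≥ n − E[|E(G)|] = 112 − 37/4 = 411/4.
Numerically: ≈ 102.750.
(This is only a lower bound; the true E[α(G)] may be larger.)

E[α(G)] ≥ 411/4 ≈ 102.750.


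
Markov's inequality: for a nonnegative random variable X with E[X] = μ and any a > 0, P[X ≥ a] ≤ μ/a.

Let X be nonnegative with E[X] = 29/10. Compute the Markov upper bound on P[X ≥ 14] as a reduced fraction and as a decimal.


μ = E[X] = 29/10, a = 14.
Markov: P[X ≥ 14] ≤ μ/a = (29/10)/14 = 29/140.
Numerically: ≈ 0.207.
(Since a = 14 > μ = 2.900, the bound 29/140 is < 1 and informative.)

P[X ≥ 14] ≤ 29/140 ≈ 0.207.


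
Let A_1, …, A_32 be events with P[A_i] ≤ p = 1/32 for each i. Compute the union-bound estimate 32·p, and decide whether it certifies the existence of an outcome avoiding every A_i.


Union bound: P[∪_{i=1}^{32} A_i] ≤ Σ_i P[A_i] ≤ 32·p = 32·(1/32) = 1.
Numerically: 1 ≈ 1.000000.
Is 1 < 1? NO.
Since the bound 1 is ≥ 1, the union bound is uninformative here; it does NOT by itself certify existence.

32·p = 1 ≈ 1.000000; existence NOT certified by the union bound.


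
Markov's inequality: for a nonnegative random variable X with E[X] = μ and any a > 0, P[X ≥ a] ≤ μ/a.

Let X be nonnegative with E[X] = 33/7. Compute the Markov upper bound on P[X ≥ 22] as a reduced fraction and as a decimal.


μ = E[X] = 33/7, a = 22.
Markov: P[X ≥ 22] ≤ μ/a = (33/7)/22 = 3/14.
Numerically: ≈ 0.21429.
(Since a = 22 > μ = 4.71429, the bound 3/14 is < 1 and informative.)

P[X ≥ 22] ≤ 3/14 ≈ 0.21429.


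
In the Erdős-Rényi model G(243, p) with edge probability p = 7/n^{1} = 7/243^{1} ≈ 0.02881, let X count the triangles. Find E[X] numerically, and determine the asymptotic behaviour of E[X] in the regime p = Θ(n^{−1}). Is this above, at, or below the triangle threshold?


Number of potential triangles: C(243, 3) = 2362041.
Each occurs with probability p³ ≈ (0.02881)³ ≈ 2.390426e-05.
By linearity: E[X] = C(243, 3)·p³ ≈ 2362041 · 2.390426e-05 ≈ 56.4628.
Here α = 1, so p = 7/n is exactly at the triangle threshold p ~ 1/n. Asymptotically E[X] → c³/6 = 7³/6 = 343/6 ≈ 57.1667, a bounded constant. In this regime the triangle count is asymptotically Poisson(c³/6).

E[X] ≈ 56.4628; in regime p = Θ(1/n^{1}) E[X] stays bounded (at the triangle threshold p ~ 1/n).


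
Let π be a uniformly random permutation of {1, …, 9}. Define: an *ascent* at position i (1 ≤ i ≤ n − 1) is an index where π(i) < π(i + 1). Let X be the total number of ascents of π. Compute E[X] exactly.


Write X = Σ X_I over i = 1, …, 8, with X_I the indicator of one ascent.
There are 8 indicators.
For each fixed i, the pair (π(i), π(i+1)) is a uniformly random ordered pair of distinct values from {1, …, 9}; by symmetry P[π(i) < π(i+1)] = 1/2.
By linearity: E[X] = 8 · (1/2) = (9 − 1) · (1/2) = 4 ≈ 4.00000.

E[X] = 4 = 4.00000.


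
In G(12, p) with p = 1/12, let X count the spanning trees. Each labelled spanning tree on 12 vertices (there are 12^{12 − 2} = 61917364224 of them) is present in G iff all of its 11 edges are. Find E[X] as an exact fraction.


K_12 has 12^{12 − 2} = 61917364224 labelled spanning trees.
For each such spanning tree H, let X_H = 1 if all 11 edges of H are present in G. Then P[X_H = 1] = p^{11} = (1/12)^{11} = 1/743008370688.
By linearity: E[X] = Σ_H E[X_H] = 61917364224 · p^{11} = 61917364224 · 1/743008370688 = 1/12.
Numerically: E[X] ≈ 0.083333.

E[X] = 61917364224 · (1/12)^{11} = 1/12 ≈ 0.083333.


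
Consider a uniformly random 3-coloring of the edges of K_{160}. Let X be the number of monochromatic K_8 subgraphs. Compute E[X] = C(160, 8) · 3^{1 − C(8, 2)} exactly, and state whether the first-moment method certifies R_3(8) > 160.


E[X] = C(160, 8) · 3^{1 − 28} = 8917061687820 · 3^{−27} = 8917061687820/7625597484987.
As a reduced fraction: E[X] = 990784631980/847288609443 ≈ 1.169359.
Is E[X] < 1? NO.
Since E[X] ≥ 1, the first-moment bound is inconclusive at n = 160; it does NOT by itself certify R_3(8) > 160.

E[X] = 990784631980/847288609443 ≈ 1.169359; E[X] ≥ 1; first-moment method inconclusive here.


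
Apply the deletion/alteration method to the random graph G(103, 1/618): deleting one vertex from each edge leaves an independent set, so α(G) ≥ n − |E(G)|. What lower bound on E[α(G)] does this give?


E[|E(G)|] = C(103, 2)·p = 5253 · (1/618) = 17/2.
E[α(G)] ≥ n − E[|E(G)|] = 103 − 17/2 = 189/2.
Numerically: ≈ 94.5000.
(This is only a lower bound; the true E[α(G)] may be larger.)

E[α(G)] ≥ 189/2 ≈ 94.5000.


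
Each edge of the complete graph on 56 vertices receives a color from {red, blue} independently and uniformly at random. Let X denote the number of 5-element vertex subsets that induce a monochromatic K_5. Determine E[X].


Let X = Σ_S X_S over the C(56, 5) = 3819816 subsets S of size 5, where X_S = 1 if the K_5 on S is monochromatic.
For a fixed S, the K_5 on S has C(5, 2) = 10 edges. P[all 10 edges red] = (1/2)^10, and likewise for blue, so P[monochromatic] = 2·(1/2)^10 = 2^{1 − 10} = 1/512.
By linearity of expectation: E[X] = C(56, 5) · 2^{1 − 10} = 3819816 · 1/512 = 477477/64.
Numerically: E[X] ≈ 7460.5781.

E[X] = C(56,5)·2^(1−C(5,2)) = 477477/64 ≈ 7460.5781.


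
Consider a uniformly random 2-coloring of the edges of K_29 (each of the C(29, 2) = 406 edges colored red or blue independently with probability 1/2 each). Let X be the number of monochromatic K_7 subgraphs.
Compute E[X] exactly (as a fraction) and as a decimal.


Let X = Σ_S X_S over the C(29, 7) = 1560780 subsets S of size 7, where X_S = 1 if the K_7 on S is monochromatic.
For a fixed S, the K_7 on S has C(7, 2) = 21 edges. P[all 21 edges red] = (1/2)^21, and likewise for blue, so P[monochromatic] = 2·(1/2)^21 = 2^{1 − 21} = 1/1048576.
Summing: E[X] = C(29, 7) · 2^{1 − 21} = 1560780 · 1/1048576 = 390195/262144.
Numerically: E[X] ≈ 1.48848.

E[X] = C(29,7)·2^(1−C(7,2)) = 390195/262144 ≈ 1.48848.


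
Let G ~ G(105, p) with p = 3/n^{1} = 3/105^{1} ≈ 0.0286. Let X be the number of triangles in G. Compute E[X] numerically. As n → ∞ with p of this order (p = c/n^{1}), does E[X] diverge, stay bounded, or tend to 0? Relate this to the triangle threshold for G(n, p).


Number of potential triangles: C(105, 3) = 187460.
Each occurs with probability p³ ≈ (0.0286)³ ≈ 2.33236e-05.
By linearity: E[X] = C(105, 3)·p³ ≈ 187460 · 2.33236e-05 ≈ 4.372.
Here α = 1, so p = 3/n is exactly at the triangle threshold p ~ 1/n. Asymptotically E[X] → c³/6 = 3³/6 = 9/2 ≈ 4.500, a bounded constant. In this regime the triangle count is asymptotically Poisson(c³/6).

E[X] ≈ 4.372; in regime p = Θ(1/n^{1}) E[X] stays bounded (at the triangle threshold p ~ 1/n).


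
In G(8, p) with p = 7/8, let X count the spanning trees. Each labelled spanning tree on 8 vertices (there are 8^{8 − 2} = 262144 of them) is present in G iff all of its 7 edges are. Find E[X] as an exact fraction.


K_8 has 8^{8 − 2} = 262144 labelled spanning trees.
For each such spanning tree H, let X_H = 1 if all 7 edges of H are present in G. Then P[X_H = 1] = p^{7} = (7/8)^{7} = 823543/2097152.
By linearity of expectation: E[X] = Σ_H E[X_H] = 262144 · p^{7} = 262144 · 823543/2097152 = 823543/8.
Numerically: E[X] ≈ 1.0294e+05.

E[X] = 262144 · (7/8)^{7} = 823543/8 ≈ 1.0294e+05.


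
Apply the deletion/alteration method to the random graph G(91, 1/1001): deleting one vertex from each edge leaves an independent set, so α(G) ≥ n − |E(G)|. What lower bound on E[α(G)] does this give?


E[|E(G)|] = C(91, 2)·p = 4095 · (1/1001) = 45/11.
E[α(G)] ≥ n − E[|E(G)|] = 91 − 45/11 = 956/11.
Numerically: ≈ 86.90909.
(This is only a lower bound; the true E[α(G)] may be larger.)

E[α(G)] ≥ 956/11 ≈ 86.90909.


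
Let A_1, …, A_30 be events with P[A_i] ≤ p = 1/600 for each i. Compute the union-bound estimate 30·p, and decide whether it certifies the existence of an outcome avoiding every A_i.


Union bound: P[∪_{i=1}^{30} A_i] ≤ Σ_i P[A_i] ≤ 30·p = 30·(1/600) = 1/20.
Numerically: 1/20 ≈ 0.0500.
Is 1/20 < 1? YES.
Since P[∪ A_i] ≤ 1/20 < 1, the complement has P[∩ A_i^c] ≥ 1 − 1/20 = 19/20 > 0, so some outcome avoids every A_i.

30·p = 1/20 ≈ 0.0500; existence CERTIFIED by the union bound.


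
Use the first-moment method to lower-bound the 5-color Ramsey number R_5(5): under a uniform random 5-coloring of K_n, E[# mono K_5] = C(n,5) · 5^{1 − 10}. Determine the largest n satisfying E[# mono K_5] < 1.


We need C(n, 5) · 5^{1 − 10} < 1, i.e. C(n, 5) < 5^{10 − 1} = 1953125.
Check values of n near the boundary:
  n = 47: C(47, 5) = 1533939; 1533939 < 1953125? YES
  n = 48: C(48, 5) = 1712304; 1712304 < 1953125? YES
  n = 49: C(49, 5) = 1906884; 1906884 < 1953125? YES
  n = 50: C(50, 5) = 2118760; 2118760 < 1953125? NO
  n = 51: C(51, 5) = 2349060; 2349060 < 1953125? NO
The largest n with C(n, 5) < 1953125 is n = 49 (where E[X] = 1906884/1953125 ≈ 0.9763). Hence R_5(5) > 49, i.e. R_5(5) ≥ 50.

Largest n = 49; hence R_5(5) > 49.


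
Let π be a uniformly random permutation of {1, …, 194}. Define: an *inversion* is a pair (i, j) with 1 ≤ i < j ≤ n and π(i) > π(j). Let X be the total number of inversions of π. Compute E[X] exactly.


Write X = Σ X_I over the C(194, 2) = 18721 pairs i < j, with X_I the indicator of one inversion.
There are 18721 indicators.
For each fixed pair i < j, the values π(i) and π(j) are two distinct elements of {1, …, 194} in uniformly random order; by symmetry P[π(i) > π(j)] = 1/2.
By linearity: E[X] = 18721 · (1/2) = C(194, 2) · (1/2) = 18721/2 = 18721/2 ≈ 9360.500.

E[X] = 18721/2 = 9360.500.


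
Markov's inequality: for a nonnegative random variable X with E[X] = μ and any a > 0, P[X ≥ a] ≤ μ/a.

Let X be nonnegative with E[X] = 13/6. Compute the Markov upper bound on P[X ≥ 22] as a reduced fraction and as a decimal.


μ = E[X] = 13/6, a = 22.
Markov: P[X ≥ 22] ≤ μ/a = (13/6)/22 = 13/132.
Numerically: ≈ 0.098.
(Since a = 22 > μ = 2.167, the bound 13/132 is < 1 and informative.)

P[X ≥ 22] ≤ 13/132 ≈ 0.098.


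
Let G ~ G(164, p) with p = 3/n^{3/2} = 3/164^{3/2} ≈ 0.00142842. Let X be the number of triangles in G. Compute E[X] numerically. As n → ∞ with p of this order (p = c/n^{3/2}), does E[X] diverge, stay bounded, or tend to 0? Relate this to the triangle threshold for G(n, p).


Number of potential triangles: C(164, 3) = 721764.
Each occurs with probability p³ ≈ (0.00142842)³ ≈ 2.91451603e-09.
By linearity: E[X] = C(164, 3)·p³ ≈ 721764 · 2.91451603e-09 ≈ 0.002104.
Since α = 3/2 > 1, p = c/n^{3/2} = o(1/n) is below the triangle threshold p ~ 1/n. Asymptotically E[X] ~ (c³/6)·n^{3(1−α)} = (3³/6)·n^{-1.5} → 0, so by Markov's inequality G has no triangles w.h.p.

E[X] ≈ 0.002104; in regime p = Θ(1/n^{3/2}) E[X] tends to 0 (below the triangle threshold p ~ 1/n).


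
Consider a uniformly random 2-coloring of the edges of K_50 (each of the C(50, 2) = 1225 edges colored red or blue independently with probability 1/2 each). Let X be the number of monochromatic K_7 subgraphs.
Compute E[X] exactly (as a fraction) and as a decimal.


Let X = Σ_S X_S over the C(50, 7) = 99884400 subsets S of size 7, where X_S = 1 if the K_7 on S is monochromatic.
For a fixed S, the K_7 on S has C(7, 2) = 21 edges. P[all 21 edges red] = (1/2)^21, and likewise for blue, so P[monochromatic] = 2·(1/2)^21 = 2^{1 − 21} = 1/1048576.
By linearity of expectation: E[X] = C(50, 7) · 2^{1 − 21} = 99884400 · 1/1048576 = 6242775/65536.
Numerically: E[X] ≈ 95.257.

E[X] = C(50,7)·2^(1−C(7,2)) = 6242775/65536 ≈ 95.257.


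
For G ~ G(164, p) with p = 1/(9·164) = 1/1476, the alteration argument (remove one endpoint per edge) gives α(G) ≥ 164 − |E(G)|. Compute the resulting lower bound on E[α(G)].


E[|E(G)|] = C(164, 2)·p = 13366 · (1/1476) = 163/18.
E[α(G)] ≥ n − E[|E(G)|] = 164 − 163/18 = 2789/18.
Numerically: ≈ 154.9444.
(This is only a lower bound; the true E[α(G)] may be larger.)

E[α(G)] ≥ 2789/18 ≈ 154.9444.


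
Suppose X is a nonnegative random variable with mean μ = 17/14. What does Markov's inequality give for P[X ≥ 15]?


μ = E[X] = 17/14, a = 15.
Markov: P[X ≥ 15] ≤ μ/a = (17/14)/15 = 17/210.
Numerically: ≈ 0.08095.
(Since a = 15 > μ = 1.21429, the bound 17/210 is < 1 and informative.)

P[X ≥ 15] ≤ 17/210 ≈ 0.08095.


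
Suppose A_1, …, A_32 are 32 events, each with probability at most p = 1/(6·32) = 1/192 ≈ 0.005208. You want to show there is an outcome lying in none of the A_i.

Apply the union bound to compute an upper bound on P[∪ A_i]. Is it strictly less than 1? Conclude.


Union bound: P[∪_{i=1}^{32} A_i] ≤ Σ_i P[A_i] ≤ 32·p = 32·(1/192) = 1/6.
Numerically: 1/6 ≈ 0.166667.
Is 1/6 < 1? YES.
Since P[∪ A_i] ≤ 1/6 < 1, the complement has P[∩ A_i^c] ≥ 1 − 1/6 = 5/6 > 0, so some outcome avoids every A_i.

32·p = 1/6 ≈ 0.166667; existence CERTIFIED by the union bound.


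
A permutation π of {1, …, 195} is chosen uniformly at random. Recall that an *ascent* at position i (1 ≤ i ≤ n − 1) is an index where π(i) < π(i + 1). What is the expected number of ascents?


Write X = Σ X_I over i = 1, …, 194, with X_I the indicator of one ascent.
There are 194 indicators.
For each fixed i, the pair (π(i), π(i+1)) is a uniformly random ordered pair of distinct values from {1, …, 195}; by symmetry P[π(i) < π(i+1)] = 1/2.
By linearity: E[X] = 194 · (1/2) = (195 − 1) · (1/2) = 97 ≈ 97.0000.

E[X] = 97 = 97.0000.


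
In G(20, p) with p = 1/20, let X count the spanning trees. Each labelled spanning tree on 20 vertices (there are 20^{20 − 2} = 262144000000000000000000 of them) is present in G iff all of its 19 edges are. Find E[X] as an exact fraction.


K_20 has 20^{20 − 2} = 262144000000000000000000 labelled spanning trees.
For each such spanning tree H, let X_H = 1 if all 19 edges of H are present in G. Then P[X_H = 1] = p^{19} = (1/20)^{19} = 1/5242880000000000000000000.
By linearity: E[X] = Σ_H E[X_H] = 262144000000000000000000 · p^{19} = 262144000000000000000000 · 1/5242880000000000000000000 = 1/20.
Numerically: E[X] ≈ 0.05.

E[X] = 262144000000000000000000 · (1/20)^{19} = 1/20 ≈ 0.05.


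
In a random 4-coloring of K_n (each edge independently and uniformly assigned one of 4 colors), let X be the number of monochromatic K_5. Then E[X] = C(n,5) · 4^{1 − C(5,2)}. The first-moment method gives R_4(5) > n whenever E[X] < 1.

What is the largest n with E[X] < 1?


We need C(n, 5) · 4^{1 − 10} < 1, i.e. C(n, 5) < 4^{10 − 1} = 262144.
Check values of n near the boundary:
  n = 32: C(32, 5) = 201376; 201376 < 262144? YES
  n = 33: C(33, 5) = 237336; 237336 < 262144? YES
  n = 34: C(34, 5) = 278256; 278256 < 262144? NO
  n = 35: C(35, 5) = 324632; 324632 < 262144? NO
  n = 36: C(36, 5) = 376992; 376992 < 262144? NO
The largest n with C(n, 5) < 262144 is n = 33 (where E[X] = 29667/32768 ≈ 0.905365). Hence R_4(5) > 33, i.e. R_4(5) ≥ 34.

Largest n = 33; hence R_4(5) > 33.


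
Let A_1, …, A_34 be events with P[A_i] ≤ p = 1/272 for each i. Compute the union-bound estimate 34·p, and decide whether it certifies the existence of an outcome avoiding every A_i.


Union bound: P[∪_{i=1}^{34} A_i] ≤ Σ_i P[A_i] ≤ 34·p = 34·(1/272) = 1/8.
Numerically: 1/8 ≈ 0.1250.
Is 1/8 < 1? YES.
Since P[∪ A_i] ≤ 1/8 < 1, the complement has P[∩ A_i^c] ≥ 1 − 1/8 = 7/8 > 0, so some outcome avoids every A_i.

34·p = 1/8 ≈ 0.1250; existence CERTIFIED by the union bound.


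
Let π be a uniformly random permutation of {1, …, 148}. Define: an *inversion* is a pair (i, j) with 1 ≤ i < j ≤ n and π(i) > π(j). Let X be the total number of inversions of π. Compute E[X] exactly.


Write X = Σ X_I over the C(148, 2) = 10878 pairs i < j, with X_I the indicator of one inversion.
There are 10878 indicators.
For each fixed pair i < j, the values π(i) and π(j) are two distinct elements of {1, …, 148} in uniformly random order; by symmetry P[π(i) > π(j)] = 1/2.
By linearity: E[X] = 10878 · (1/2) = C(148, 2) · (1/2) = 10878/2 = 5439 ≈ 5439.000000.

E[X] = 5439 = 5439.000000.


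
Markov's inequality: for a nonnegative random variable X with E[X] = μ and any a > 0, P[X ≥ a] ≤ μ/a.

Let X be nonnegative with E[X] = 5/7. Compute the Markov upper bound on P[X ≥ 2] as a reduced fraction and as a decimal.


μ = E[X] = 5/7, a = 2.
Markov: P[X ≥ 2] ≤ μ/a = (5/7)/2 = 5/14.
Numerically: ≈ 0.357.
(Since a = 2 > μ = 0.714, the bound 5/14 is < 1 and informative.)

P[X ≥ 2] ≤ 5/14 ≈ 0.357.


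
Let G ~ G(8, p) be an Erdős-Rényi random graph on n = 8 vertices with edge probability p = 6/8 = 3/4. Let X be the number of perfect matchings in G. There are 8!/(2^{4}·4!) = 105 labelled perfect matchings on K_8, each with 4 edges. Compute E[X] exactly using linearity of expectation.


K_8 has 8!/(2^{4}·4!) = 105 labelled perfect matchings.
For each such perfect matching H, let X_H = 1 if all 4 edges of H are present in G. Then P[X_H = 1] = p^{4} = (3/4)^{4} = 81/256.
Summing the indicators: E[X] = Σ_H E[X_H] = 105 · p^{4} = 105 · 81/256 = 8505/256.
Numerically: E[X] ≈ 33.2.

E[X] = 105 · (3/4)^{4} = 8505/256 ≈ 33.2.


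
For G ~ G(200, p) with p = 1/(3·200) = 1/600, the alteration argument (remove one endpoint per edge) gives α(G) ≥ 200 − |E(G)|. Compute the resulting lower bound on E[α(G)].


E[|E(G)|] = C(200, 2)·p = 19900 · (1/600) = 199/6.
E[α(G)] ≥ n − E[|E(G)|] = 200 − 199/6 = 1001/6.
Numerically: ≈ 166.83333.
(This is only a lower bound; the true E[α(G)] may be larger.)

E[α(G)] ≥ 1001/6 ≈ 166.83333.


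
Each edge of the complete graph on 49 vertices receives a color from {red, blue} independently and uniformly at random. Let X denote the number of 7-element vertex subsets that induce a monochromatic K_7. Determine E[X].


Let X = Σ_S X_S over the C(49, 7) = 85900584 subsets S of size 7, where X_S = 1 if the K_7 on S is monochromatic.
For a fixed S, the K_7 on S has C(7, 2) = 21 edges. P[all 21 edges red] = (1/2)^21, and likewise for blue, so P[monochromatic] = 2·(1/2)^21 = 2^{1 − 21} = 1/1048576.
Summing: E[X] = C(49, 7) · 2^{1 − 21} = 85900584 · 1/1048576 = 10737573/131072.
Numerically: E[X] ≈ 81.92118.

E[X] = C(49,7)·2^(1−C(7,2)) = 10737573/131072 ≈ 81.92118.


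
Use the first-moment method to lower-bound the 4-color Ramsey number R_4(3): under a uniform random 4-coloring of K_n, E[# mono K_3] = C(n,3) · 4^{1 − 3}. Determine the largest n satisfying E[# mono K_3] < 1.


We need C(n, 3) · 4^{1 − 3} < 1, i.e. C(n, 3) < 4^{3 − 1} = 16.
Check values of n near the boundary:
  n = 4: C(4, 3) = 4; 4 < 16? YES
  n = 5: C(5, 3) = 10; 10 < 16? YES
  n = 6: C(6, 3) = 20; 20 < 16? NO
The largest n with C(n, 3) < 16 is n = 5 (where E[X] = 5/8 ≈ 0.6250000). Hence R_4(3) > 5, i.e. R_4(3) ≥ 6.

Largest n = 5; hence R_4(3) > 5.


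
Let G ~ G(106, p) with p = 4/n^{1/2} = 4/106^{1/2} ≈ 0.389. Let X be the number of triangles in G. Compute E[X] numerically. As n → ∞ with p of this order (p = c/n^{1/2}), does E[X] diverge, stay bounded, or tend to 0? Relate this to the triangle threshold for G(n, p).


Number of potential triangles: C(106, 3) = 192920.
Each occurs with probability p³ ≈ (0.389)³ ≈ 5.86437e-02.
By linearity: E[X] = C(106, 3)·p³ ≈ 192920 · 5.86437e-02 ≈ 11313.538.
Since α = 1/2 < 1, p = c/n^{1/2} ≫ 1/n is above the triangle threshold p ~ 1/n. Asymptotically E[X] ~ (c³/6)·n^{3(1−α)} = (4³/6)·n^{1.5} → ∞; triangles are abundant w.h.p.

E[X] ≈ 11313.538; in regime p = Θ(1/n^{1/2}) E[X] diverges (above the triangle threshold p ~ 1/n).


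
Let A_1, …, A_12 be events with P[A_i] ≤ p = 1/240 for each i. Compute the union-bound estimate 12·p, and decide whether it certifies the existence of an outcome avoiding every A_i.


Union bound: P[∪_{i=1}^{12} A_i] ≤ Σ_i P[A_i] ≤ 12·p = 12·(1/240) = 1/20.
Numerically: 1/20 ≈ 0.050.
Is 1/20 < 1? YES.
Since P[∪ A_i] ≤ 1/20 < 1, the complement has P[∩ A_i^c] ≥ 1 − 1/20 = 19/20 > 0, so some outcome avoids every A_i.

12·p = 1/20 ≈ 0.050; existence CERTIFIED by the union bound.


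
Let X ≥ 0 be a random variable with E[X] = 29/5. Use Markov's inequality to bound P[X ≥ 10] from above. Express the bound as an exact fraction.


μ = E[X] = 29/5, a = 10.
Markov: P[X ≥ 10] ≤ μ/a = (29/5)/10 = 29/50.
Numerically: ≈ 0.58000.
(Since a = 10 > μ = 5.80000, the bound 29/50 is < 1 and informative.)

P[X ≥ 10] ≤ 29/50 ≈ 0.58000.


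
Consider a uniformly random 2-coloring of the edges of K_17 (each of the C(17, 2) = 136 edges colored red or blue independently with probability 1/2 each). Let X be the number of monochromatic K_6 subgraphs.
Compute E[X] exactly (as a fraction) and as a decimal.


Let X = Σ_S X_S over the C(17, 6) = 12376 subsets S of size 6, where X_S = 1 if the K_6 on S is monochromatic.
For a fixed S, the K_6 on S has C(6, 2) = 15 edges. P[all 15 edges red] = (1/2)^15, and likewise for blue, so P[monochromatic] = 2·(1/2)^15 = 2^{1 − 15} = 1/16384.
By linearity: E[X] = C(17, 6) · 2^{1 − 15} = 12376 · 1/16384 = 1547/2048.
Numerically: E[X] ≈ 0.755371.

E[X] = C(17,6)·2^(1−C(6,2)) = 1547/2048 ≈ 0.755371.


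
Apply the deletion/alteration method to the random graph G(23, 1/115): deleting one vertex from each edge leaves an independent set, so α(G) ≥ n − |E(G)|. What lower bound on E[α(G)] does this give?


E[|E(G)|] = C(23, 2)·p = 253 · (1/115) = 11/5.
E[α(G)] ≥ n − E[|E(G)|] = 23 − 11/5 = 104/5.
Numerically: ≈ 20.800.
(This is only a lower bound; the true E[α(G)] may be larger.)

E[α(G)] ≥ 104/5 ≈ 20.800.


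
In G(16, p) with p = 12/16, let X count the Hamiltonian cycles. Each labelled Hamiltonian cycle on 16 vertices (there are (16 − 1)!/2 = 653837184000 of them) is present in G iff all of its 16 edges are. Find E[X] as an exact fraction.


K_16 has (16 − 1)!/2 = 653837184000 labelled Hamiltonian cycles.
For each such Hamiltonian cycle H, let X_H = 1 if all 16 edges of H are present in G. Then P[X_H = 1] = p^{16} = (3/4)^{16} = 43046721/4294967296.
By linearity of expectation: E[X] = Σ_H E[X_H] = 653837184000 · p^{16} = 653837184000 · 43046721/4294967296 = 27485885585032875/4194304.
Numerically: E[X] ≈ 6.55e+09.

E[X] = 653837184000 · (3/4)^{16} = 27485885585032875/4194304 ≈ 6.55e+09.


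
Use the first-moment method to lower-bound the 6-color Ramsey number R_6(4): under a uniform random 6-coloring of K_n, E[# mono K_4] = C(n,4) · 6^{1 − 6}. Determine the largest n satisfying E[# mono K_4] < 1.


We need C(n, 4) · 6^{1 − 6} < 1, i.e. C(n, 4) < 6^{6 − 1} = 7776.
Check values of n near the boundary:
  n = 20: C(20, 4) = 4845; 4845 < 7776? YES
  n = 21: C(21, 4) = 5985; 5985 < 7776? YES
  n = 22: C(22, 4) = 7315; 7315 < 7776? YES
  n = 23: C(23, 4) = 8855; 8855 < 7776? NO
  n = 24: C(24, 4) = 10626; 10626 < 7776? NO
  n = 25: C(25, 4) = 12650; 12650 < 7776? NO
The largest n with C(n, 4) < 7776 is n = 22 (where E[X] = 7315/7776 ≈ 0.940715). Hence R_6(4) > 22, i.e. R_6(4) ≥ 23.

Largest n = 22; hence R_6(4) > 22.


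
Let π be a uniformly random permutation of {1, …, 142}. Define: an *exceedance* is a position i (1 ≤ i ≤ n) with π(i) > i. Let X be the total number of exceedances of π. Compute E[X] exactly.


Write X = Σ_{i=1}^{142} X_i, where X_i = 1_{π(i) > i}.
For each fixed i, π(i) is uniform over {1, …, 142} (marginal of a uniform permutation), so P[π(i) > i] = (n − i)/n. Summing: Σ_{i=1}^{142} (n − i)/n = (0 + 1 + … + 141)/142 = 142(142 − 1)/(2·142) = (142 − 1)/2.
Hence E[X] = Σ_{i=1}^{142} (142 − i)/142 = 141/2 ≈ 70.500000.

E[X] = 141/2 = 70.500000.


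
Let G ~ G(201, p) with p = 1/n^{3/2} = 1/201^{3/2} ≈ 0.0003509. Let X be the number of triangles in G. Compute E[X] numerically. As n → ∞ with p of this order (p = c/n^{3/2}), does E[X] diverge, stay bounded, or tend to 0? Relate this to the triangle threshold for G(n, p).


Number of potential triangles: C(201, 3) = 1333300.
Each occurs with probability p³ ≈ (0.0003509)³ ≈ 4.321333e-11.
By linearity: E[X] = C(201, 3)·p³ ≈ 1333300 · 4.321333e-11 ≈ 0.0001.
Since α = 3/2 > 1, p = c/n^{3/2} = o(1/n) is below the triangle threshold p ~ 1/n. Asymptotically E[X] ~ (c³/6)·n^{3(1−α)} = (1³/6)·n^{-1.5} → 0, so by Markov's inequality G has no triangles w.h.p.

E[X] ≈ 0.0001; in regime p = Θ(1/n^{3/2}) E[X] tends to 0 (below the triangle threshold p ~ 1/n).


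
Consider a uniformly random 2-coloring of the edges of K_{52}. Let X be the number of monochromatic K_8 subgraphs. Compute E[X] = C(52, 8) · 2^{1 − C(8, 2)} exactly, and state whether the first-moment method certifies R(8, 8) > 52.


E[X] = C(52, 8) · 2^{1 − 28} = 752538150 · 2^{−27} = 752538150/134217728.
As a reduced fraction: E[X] = 376269075/67108864 ≈ 5.6068461.
Is E[X] < 1? NO.
Since E[X] ≥ 1, the first-moment bound is inconclusive at n = 52; it does NOT by itself certify R(8, 8) > 52.

E[X] = 376269075/67108864 ≈ 5.6068461; E[X] ≥ 1; first-moment method inconclusive here.


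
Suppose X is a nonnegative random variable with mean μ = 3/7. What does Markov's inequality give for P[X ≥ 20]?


μ = E[X] = 3/7, a = 20.
Markov: P[X ≥ 20] ≤ μ/a = (3/7)/20 = 3/140.
Numerically: ≈ 0.02143.
(Since a = 20 > μ = 0.42857, the bound 3/140 is < 1 and informative.)

P[X ≥ 20] ≤ 3/140 ≈ 0.02143.


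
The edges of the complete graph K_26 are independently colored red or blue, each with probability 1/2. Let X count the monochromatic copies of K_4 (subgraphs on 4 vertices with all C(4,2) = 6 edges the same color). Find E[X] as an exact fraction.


Let X = Σ_S X_S over the C(26, 4) = 14950 subsets S of size 4, where X_S = 1 if the K_4 on S is monochromatic.
For a fixed S, the K_4 on S has C(4, 2) = 6 edges. P[all 6 edges red] = (1/2)^6, and likewise for blue, so P[monochromatic] = 2·(1/2)^6 = 2^{1 − 6} = 1/32.
By linearity of expectation: E[X] = C(26, 4) · 2^{1 − 6} = 14950 · 1/32 = 7475/16.
Numerically: E[X] ≈ 467.187500.

E[X] = C(26,4)·2^(1−C(4,2)) = 7475/16 ≈ 467.187500.


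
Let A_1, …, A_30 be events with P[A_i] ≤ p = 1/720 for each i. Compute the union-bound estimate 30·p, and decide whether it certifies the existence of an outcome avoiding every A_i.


Union bound: P[∪_{i=1}^{30} A_i] ≤ Σ_i P[A_i] ≤ 30·p = 30·(1/720) = 1/24.
Numerically: 1/24 ≈ 0.04167.
Is 1/24 < 1? YES.
Since P[∪ A_i] ≤ 1/24 < 1, the complement has P[∩ A_i^c] ≥ 1 − 1/24 = 23/24 > 0, so some outcome avoids every A_i.

30·p = 1/24 ≈ 0.04167; existence CERTIFIED by the union bound.


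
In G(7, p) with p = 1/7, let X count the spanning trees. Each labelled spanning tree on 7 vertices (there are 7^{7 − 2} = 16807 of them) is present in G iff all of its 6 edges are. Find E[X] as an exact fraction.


K_7 has 7^{7 − 2} = 16807 labelled spanning trees.
For each such spanning tree H, let X_H = 1 if all 6 edges of H are present in G. Then P[X_H = 1] = p^{6} = (1/7)^{6} = 1/117649.
By linearity: E[X] = Σ_H E[X_H] = 16807 · p^{6} = 16807 · 1/117649 = 1/7.
Numerically: E[X] ≈ 0.1429.

E[X] = 16807 · (1/7)^{6} = 1/7 ≈ 0.1429.


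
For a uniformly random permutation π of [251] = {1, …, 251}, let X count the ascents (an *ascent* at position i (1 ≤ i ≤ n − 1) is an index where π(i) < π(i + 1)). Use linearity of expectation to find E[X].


Write X = Σ X_I over i = 1, …, 250, with X_I the indicator of one ascent.
There are 250 indicators.
For each fixed i, the pair (π(i), π(i+1)) is a uniformly random ordered pair of distinct values from {1, …, 251}; by symmetry P[π(i) < π(i+1)] = 1/2.
By linearity: E[X] = 250 · (1/2) = (251 − 1) · (1/2) = 125 ≈ 125.000000.

E[X] = 125 = 125.000000.


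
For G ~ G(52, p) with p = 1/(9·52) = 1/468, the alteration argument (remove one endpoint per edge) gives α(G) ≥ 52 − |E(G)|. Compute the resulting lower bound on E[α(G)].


E[|E(G)|] = C(52, 2)·p = 1326 · (1/468) = 17/6.
E[α(G)] ≥ n − E[|E(G)|] = 52 − 17/6 = 295/6.
Numerically: ≈ 49.16667.
(This is only a lower bound; the true E[α(G)] may be larger.)

E[α(G)] ≥ 295/6 ≈ 49.16667.


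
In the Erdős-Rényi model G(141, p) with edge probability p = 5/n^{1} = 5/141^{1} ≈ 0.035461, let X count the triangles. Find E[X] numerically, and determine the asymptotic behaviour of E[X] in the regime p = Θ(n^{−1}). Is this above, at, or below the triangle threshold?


Number of potential triangles: C(141, 3) = 457310.
Each occurs with probability p³ ≈ (0.035461)³ ≈ 4.4591561e-05.
By linearity: E[X] = C(141, 3)·p³ ≈ 457310 · 4.4591561e-05 ≈ 20.39217.
Here α = 1, so p = 5/n is exactly at the triangle threshold p ~ 1/n. Asymptotically E[X] → c³/6 = 5³/6 = 125/6 ≈ 20.83333, a bounded constant. In this regime the triangle count is asymptotically Poisson(c³/6).

E[X] ≈ 20.39217; in regime p = Θ(1/n^{1}) E[X] stays bounded (at the triangle threshold p ~ 1/n).


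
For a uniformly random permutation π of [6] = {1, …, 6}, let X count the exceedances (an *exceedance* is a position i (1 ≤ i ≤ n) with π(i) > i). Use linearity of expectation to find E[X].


Write X = Σ_{i=1}^{6} X_i, where X_i = 1_{π(i) > i}.
For each fixed i, π(i) is uniform over {1, …, 6} (marginal of a uniform permutation), so P[π(i) > i] = (n − i)/n. Summing: Σ_{i=1}^{6} (n − i)/n = (0 + 1 + … + 5)/6 = 6(6 − 1)/(2·6) = (6 − 1)/2.
Hence E[X] = Σ_{i=1}^{6} (6 − i)/6 = 5/2 ≈ 2.500.

E[X] = 5/2 = 2.500.
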